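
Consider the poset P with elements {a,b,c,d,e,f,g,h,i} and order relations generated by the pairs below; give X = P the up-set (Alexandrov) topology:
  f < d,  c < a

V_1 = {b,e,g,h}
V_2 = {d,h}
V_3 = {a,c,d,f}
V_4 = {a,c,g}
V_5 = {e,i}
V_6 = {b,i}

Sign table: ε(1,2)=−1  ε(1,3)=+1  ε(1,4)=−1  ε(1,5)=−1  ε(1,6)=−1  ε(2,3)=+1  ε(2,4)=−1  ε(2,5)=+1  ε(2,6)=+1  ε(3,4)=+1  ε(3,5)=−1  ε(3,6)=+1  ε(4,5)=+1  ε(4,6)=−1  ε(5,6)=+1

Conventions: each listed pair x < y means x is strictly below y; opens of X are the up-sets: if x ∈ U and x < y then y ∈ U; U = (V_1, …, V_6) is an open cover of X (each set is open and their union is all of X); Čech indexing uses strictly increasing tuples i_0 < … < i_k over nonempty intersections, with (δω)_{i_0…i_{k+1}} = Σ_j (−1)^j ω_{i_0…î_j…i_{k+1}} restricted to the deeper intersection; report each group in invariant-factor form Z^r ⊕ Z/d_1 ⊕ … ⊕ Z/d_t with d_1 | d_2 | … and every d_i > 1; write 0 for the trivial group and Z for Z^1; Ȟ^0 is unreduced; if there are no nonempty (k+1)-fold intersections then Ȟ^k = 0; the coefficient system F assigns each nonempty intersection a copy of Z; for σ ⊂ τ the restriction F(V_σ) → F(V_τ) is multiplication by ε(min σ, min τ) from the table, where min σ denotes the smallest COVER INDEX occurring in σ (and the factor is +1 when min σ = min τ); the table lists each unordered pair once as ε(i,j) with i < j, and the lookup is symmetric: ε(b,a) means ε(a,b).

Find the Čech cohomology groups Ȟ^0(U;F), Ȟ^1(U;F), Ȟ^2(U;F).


nerve of the cover:
  V12={h} V14={g} V15={e} V16={b} V23={d} V34={a,c} V56={i}
C dims 6,7; δ0: rk 5, SNF 1^5
Ȟ^0 = (6 − 5) − 0 = 1, so Ȟ^0 ≅ Z
Ȟ^1 = (7 − 0) − 5 = 2, so Ȟ^1 ≅ Z^2
Ȟ^2 = (0 − 0) − 0 = 0, so Ȟ^2 ≅ 0

Ȟ^0(U;F) ≅ Z,  Ȟ^1(U;F) ≅ Z^2,  Ȟ^2(U;F) ≅ 0


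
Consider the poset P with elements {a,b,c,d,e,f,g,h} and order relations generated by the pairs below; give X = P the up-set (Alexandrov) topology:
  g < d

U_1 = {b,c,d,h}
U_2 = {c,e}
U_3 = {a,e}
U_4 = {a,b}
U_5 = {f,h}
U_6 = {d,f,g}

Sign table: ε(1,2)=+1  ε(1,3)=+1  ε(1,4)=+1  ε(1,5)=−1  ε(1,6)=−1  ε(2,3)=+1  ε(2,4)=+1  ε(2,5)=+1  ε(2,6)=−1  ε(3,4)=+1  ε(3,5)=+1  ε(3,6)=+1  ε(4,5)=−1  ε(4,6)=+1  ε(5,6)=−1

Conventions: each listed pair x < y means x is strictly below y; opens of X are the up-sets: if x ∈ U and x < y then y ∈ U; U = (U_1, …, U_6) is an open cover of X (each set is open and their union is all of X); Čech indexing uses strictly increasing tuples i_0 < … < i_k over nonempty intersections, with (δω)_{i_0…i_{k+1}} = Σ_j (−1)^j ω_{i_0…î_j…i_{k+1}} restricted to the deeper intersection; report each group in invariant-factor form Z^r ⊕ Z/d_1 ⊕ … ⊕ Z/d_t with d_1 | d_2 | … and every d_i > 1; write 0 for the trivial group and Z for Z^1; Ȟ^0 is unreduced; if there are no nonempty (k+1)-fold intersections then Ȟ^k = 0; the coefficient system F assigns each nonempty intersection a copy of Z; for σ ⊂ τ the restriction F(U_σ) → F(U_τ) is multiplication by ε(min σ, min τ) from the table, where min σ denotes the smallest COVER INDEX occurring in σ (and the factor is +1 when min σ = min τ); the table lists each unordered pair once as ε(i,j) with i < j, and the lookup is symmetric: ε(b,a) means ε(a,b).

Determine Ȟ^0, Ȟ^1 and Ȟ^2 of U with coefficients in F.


nerve simplices:
  U12={c} U14={b} U15={h} U16={d} U23={e} U34={a} U56={f}
C dims 6,7; δ0: rk 6, SNF 1^5·2
degree 0: 6−6−0 = 0 → Ȟ^0 ≅ 0
degree 1: 7−0−6 = 1 plus torsion [2] → Ȟ^1 ≅ Z ⊕ Z/2
degree 2: 0−0−0 = 0 → Ȟ^2 ≅ 0

Ȟ^0 = 0; Ȟ^1 = Z ⊕ Z/2; Ȟ^2 = 0


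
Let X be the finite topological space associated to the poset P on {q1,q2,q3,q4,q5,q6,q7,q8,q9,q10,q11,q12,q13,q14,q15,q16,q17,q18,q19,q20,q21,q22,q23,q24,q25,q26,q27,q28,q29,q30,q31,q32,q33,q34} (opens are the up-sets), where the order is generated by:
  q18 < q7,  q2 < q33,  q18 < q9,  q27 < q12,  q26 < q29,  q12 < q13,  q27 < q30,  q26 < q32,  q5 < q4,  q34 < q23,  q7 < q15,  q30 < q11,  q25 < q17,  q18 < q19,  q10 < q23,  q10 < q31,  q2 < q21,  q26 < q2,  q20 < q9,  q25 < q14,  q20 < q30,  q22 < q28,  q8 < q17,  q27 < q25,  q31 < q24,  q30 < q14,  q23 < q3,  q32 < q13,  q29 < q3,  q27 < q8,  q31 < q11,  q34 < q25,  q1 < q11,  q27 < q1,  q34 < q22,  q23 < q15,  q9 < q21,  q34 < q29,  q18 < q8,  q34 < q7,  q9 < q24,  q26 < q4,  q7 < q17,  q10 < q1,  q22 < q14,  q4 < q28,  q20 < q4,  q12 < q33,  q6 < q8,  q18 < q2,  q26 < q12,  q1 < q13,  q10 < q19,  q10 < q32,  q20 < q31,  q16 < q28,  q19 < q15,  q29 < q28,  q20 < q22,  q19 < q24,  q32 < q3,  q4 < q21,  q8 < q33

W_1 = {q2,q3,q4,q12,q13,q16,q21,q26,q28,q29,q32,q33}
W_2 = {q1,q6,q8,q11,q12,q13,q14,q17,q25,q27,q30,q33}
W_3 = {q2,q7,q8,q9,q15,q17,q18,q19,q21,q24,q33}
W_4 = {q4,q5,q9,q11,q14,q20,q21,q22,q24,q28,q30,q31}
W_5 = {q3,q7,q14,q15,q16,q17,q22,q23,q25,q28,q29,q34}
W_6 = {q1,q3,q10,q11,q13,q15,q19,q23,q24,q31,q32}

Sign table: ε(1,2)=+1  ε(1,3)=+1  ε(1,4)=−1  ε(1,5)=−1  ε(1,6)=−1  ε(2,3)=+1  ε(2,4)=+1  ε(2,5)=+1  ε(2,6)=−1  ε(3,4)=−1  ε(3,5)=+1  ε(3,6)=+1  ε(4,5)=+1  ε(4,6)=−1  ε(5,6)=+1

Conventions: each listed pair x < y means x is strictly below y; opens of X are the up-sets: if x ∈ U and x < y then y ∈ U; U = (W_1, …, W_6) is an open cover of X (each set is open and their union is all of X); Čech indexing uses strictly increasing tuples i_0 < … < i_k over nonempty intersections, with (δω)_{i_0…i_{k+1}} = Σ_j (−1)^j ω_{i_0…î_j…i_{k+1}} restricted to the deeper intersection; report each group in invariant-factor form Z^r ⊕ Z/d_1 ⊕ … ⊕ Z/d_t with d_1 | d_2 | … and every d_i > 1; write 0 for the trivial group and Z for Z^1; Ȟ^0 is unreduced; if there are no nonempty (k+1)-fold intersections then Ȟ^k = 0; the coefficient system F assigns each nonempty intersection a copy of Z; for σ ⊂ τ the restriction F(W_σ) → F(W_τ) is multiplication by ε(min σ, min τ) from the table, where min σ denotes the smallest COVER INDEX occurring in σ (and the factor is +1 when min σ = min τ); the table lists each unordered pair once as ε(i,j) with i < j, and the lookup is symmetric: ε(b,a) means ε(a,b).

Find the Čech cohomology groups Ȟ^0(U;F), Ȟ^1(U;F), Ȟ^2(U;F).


nonempty intersections:
  W12={q12,q13,q33} W13={q2,q21,q33} W14={q4,q21,q28} W15={q3,q16,q28,q29} W16={q3,q13,q32} W23={q8,q17,q33} W24={q11,q14,q30} W25={q14,q17,q25} W26={q1,q11,q13} W34={q9,q21,q24} W35={q7,q15,q17} W36={q15,q19,q24} W45={q14,q22,q28} W46={q11,q24,q31} W56={q3,q15,q23}
  W123={q33} W126={q13} W134={q21} W145={q28} W156={q3} W235={q17} W245={q14} W246={q11} W346={q24} W356={q15}
C dims 6,15,10; δ0: rk 6, SNF 1^5·2; δ1: rk 9, SNF 1^9
Ȟ^0: (6−6)−0=0 ⇒ 0
Ȟ^1: (15−9)−6=0 plus torsion [2] ⇒ Z/2
Ȟ^2: (10−0)−9=1 ⇒ Z

Ȟ^0(U;F) ≅ 0,  Ȟ^1(U;F) ≅ Z/2,  Ȟ^2(U;F) ≅ Z


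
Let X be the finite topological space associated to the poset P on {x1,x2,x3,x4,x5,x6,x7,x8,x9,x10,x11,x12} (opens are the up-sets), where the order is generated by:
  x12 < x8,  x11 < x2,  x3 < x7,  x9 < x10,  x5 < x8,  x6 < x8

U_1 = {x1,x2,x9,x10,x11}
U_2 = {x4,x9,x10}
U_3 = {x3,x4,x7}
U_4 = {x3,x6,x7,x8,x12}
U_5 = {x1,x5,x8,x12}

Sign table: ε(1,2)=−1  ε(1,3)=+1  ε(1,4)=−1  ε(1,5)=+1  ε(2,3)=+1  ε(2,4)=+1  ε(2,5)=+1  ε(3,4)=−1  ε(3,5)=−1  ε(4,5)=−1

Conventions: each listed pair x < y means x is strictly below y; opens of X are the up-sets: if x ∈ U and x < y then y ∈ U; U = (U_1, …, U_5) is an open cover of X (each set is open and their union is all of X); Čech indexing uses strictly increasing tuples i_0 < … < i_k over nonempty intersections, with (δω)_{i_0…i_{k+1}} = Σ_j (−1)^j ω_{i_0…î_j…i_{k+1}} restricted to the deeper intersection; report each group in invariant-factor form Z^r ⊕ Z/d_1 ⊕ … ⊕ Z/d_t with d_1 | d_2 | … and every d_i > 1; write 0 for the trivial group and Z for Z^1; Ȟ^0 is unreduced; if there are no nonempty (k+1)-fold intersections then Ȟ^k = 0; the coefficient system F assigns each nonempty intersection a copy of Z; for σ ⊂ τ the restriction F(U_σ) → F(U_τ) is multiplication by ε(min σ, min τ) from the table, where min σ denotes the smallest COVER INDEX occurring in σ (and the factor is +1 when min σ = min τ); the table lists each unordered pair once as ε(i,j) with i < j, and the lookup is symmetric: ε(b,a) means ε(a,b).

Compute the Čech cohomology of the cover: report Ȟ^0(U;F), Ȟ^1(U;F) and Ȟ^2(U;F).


Ȟ^0 = 0; Ȟ^1 = Z/2; Ȟ^2 = 0

nerve simplices:
  U12={x9,x10} U15={x1} U23={x4} U34={x3,x7} U45={x8,x12}
C dims 5,5; δ0: rk 5, SNF 1^4·2
degree 0: 5−5−0 = 0 → Ȟ^0 ≅ 0
degree 1: 5−0−5 = 0 plus torsion [2] → Ȟ^1 ≅ Z/2
degree 2: 0−0−0 = 0 → Ȟ^2 ≅ 0


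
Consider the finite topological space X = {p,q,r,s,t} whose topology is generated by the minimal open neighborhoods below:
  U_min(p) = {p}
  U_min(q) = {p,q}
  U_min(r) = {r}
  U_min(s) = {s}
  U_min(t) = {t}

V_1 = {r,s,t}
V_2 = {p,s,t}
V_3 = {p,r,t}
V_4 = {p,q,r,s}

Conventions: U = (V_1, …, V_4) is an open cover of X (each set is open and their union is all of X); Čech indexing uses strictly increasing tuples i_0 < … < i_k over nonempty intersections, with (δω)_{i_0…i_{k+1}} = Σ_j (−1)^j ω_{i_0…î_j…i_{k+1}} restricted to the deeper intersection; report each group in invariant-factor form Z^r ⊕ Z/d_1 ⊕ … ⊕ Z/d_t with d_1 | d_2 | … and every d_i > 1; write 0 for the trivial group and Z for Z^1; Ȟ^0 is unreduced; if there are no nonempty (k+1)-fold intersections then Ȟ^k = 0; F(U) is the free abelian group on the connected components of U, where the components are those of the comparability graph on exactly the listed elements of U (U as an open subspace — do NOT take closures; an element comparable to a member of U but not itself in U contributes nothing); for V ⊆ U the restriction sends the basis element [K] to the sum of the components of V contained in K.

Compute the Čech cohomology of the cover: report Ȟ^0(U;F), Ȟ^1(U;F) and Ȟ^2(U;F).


Ȟ^0 ≅ Z^4; Ȟ^1 ≅ 0; Ȟ^2 ≅ 0

intersection data:
  V12={s,t} V13={r,t} V14={r,s} V23={p,t} V24={p,s} V34={p,r}
  V123={t} V124={s} V134={r} V234={p}
components per intersection:
  V1: {r} {s} {t}
  V2: {p} {s} {t}
  V3: {p} {r} {t}
  V4: {p,q} {r} {s}
  V12: {s} {t}
  V13: {r} {t}
  V14: {r} {s}
  V23: {p} {t}
  V24: {p} {s}
  V34: {p} {r}
  V123: {t}
  V124: {s}
  V134: {r}
  V234: {p}
C dims 12,12,4; δ0: rk 8, SNF 1^8; δ1: rk 4, SNF 1^4
Ȟ^0 = (12 − 8) − 0 = 4, so Ȟ^0 ≅ Z^4
Ȟ^1 = (12 − 4) − 8 = 0, so Ȟ^1 ≅ 0
Ȟ^2 = (4 − 0) − 4 = 0, so Ȟ^2 ≅ 0


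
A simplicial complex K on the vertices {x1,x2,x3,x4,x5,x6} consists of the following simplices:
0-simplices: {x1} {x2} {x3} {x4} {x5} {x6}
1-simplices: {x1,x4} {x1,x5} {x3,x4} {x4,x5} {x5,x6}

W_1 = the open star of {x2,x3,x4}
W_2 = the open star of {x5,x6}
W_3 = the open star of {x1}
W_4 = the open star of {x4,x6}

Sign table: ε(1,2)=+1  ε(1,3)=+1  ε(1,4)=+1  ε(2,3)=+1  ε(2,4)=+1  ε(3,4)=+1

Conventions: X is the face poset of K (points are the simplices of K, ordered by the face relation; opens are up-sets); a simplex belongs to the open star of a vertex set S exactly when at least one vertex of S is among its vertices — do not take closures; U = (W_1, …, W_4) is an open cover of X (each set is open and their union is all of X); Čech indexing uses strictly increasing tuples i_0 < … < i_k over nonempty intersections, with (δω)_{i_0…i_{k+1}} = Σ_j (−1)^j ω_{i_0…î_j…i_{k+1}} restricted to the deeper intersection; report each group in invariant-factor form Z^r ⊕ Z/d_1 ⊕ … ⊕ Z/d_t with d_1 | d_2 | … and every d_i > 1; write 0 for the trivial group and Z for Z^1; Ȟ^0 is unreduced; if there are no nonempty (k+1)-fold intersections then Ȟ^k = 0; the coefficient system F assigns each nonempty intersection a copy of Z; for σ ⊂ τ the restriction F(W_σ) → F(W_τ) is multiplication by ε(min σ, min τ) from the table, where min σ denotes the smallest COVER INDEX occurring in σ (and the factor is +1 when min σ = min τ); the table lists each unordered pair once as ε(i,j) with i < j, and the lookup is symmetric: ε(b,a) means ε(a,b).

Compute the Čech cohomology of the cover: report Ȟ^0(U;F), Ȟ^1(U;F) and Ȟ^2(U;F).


Ȟ^0 ≅ Z, Ȟ^1 ≅ Z and Ȟ^2 ≅ 0

nonempty overlaps:
  W1={{x2},{x3},{x4},{x1,x4},{x3,x4},{x4,x5}} W2={{x5},{x6},{x1,x5},{x4,x5},{x5,x6}} W3={{x1},{x1,x4},{x1,x5}} W4={{x4},{x6},{x1,x4},{x3,x4},{x4,x5},{x5,x6}}
  W12={{x4,x5}} W13={{x1,x4}} W14={{x4},{x1,x4},{x3,x4},{x4,x5}} W23={{x1,x5}} W24={{x6},{x4,x5},{x5,x6}} W34={{x1,x4}}
  W124={{x4,x5}} W134={{x1,x4}}
C dims 4,6,2; δ0: rk 3, SNF 1^3; δ1: rk 2, SNF 1^2
degree 0: 4−3−0 = 1 → Ȟ^0 ≅ Z
degree 1: 6−2−3 = 1 → Ȟ^1 ≅ Z
degree 2: 2−0−2 = 0 → Ȟ^2 ≅ 0


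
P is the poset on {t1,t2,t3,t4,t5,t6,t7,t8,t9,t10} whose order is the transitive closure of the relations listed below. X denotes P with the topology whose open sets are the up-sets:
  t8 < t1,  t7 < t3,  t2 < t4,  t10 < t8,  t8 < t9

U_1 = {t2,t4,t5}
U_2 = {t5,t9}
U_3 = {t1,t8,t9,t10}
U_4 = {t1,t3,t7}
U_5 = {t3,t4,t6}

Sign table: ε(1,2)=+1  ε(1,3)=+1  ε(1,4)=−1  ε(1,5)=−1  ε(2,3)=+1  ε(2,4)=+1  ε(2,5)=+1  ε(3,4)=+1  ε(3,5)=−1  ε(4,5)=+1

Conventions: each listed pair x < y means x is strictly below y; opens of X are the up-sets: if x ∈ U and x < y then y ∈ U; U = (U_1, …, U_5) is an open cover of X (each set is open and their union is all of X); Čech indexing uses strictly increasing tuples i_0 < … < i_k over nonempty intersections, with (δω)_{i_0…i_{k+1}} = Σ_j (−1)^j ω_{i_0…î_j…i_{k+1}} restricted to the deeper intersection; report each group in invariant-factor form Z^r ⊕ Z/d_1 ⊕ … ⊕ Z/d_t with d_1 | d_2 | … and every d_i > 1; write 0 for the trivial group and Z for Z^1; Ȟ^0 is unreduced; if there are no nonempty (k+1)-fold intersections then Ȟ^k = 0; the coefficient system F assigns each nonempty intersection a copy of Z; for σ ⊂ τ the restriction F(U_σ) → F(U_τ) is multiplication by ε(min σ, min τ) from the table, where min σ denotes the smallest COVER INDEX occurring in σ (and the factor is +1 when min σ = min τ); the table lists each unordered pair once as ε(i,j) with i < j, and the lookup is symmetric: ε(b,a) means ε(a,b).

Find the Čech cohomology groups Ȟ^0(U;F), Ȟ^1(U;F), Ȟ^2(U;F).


Ȟ^0 = 0; Ȟ^1 = Z/2; Ȟ^2 = 0

intersection data:
  U12={t5} U15={t4} U23={t9} U34={t1} U45={t3}
C dims 5,5; δ0: rk 5, SNF 1^4·2
Ȟ^0 = (5 − 5) − 0 = 0, so Ȟ^0 ≅ 0
Ȟ^1 = (5 − 0) − 5 = 0 plus torsion [2], so Ȟ^1 ≅ Z/2
Ȟ^2 = (0 − 0) − 0 = 0, so Ȟ^2 ≅ 0


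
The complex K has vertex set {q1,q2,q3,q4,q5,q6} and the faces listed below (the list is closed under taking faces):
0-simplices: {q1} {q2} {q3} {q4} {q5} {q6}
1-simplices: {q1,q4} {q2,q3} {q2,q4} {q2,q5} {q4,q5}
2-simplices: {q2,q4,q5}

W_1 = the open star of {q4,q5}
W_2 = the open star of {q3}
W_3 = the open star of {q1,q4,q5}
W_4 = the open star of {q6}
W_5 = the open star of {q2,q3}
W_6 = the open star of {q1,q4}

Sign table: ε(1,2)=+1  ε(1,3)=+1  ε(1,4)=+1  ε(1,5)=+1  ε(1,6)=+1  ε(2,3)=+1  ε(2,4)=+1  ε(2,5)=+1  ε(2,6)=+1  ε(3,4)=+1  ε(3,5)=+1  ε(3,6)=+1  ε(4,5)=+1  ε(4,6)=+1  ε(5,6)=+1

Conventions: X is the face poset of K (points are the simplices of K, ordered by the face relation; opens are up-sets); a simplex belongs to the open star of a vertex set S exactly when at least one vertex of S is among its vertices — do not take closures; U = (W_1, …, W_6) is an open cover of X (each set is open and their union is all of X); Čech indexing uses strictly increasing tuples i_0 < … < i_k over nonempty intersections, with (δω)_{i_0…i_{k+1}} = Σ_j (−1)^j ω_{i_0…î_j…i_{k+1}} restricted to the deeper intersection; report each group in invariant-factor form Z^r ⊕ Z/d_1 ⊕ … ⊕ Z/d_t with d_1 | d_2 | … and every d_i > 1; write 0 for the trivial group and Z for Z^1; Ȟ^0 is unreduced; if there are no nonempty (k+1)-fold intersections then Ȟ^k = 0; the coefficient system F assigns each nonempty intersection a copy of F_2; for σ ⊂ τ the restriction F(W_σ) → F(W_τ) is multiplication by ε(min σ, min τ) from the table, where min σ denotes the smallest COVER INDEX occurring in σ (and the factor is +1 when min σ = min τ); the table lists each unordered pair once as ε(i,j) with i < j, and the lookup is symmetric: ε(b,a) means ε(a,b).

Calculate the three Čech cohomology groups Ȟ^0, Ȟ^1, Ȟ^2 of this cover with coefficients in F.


Ȟ^0 ≅ Z/2 ⊕ Z/2; Ȟ^1 ≅ 0; Ȟ^2 ≅ 0

nerve simplices:
  W1={{q4},{q5},{q1,q4},{q2,q4},{q2,q5},{q4,q5},{q2,q4,q5}} W2={{q3},{q2,q3}} W3={{q1},{q4},{q5},{q1,q4},{q2,q4},{q2,q5},{q4,q5},{q2,q4,q5}} W4={{q6}} W5={{q2},{q3},{q2,q3},{q2,q4},{q2,q5},{q2,q4,q5}} W6={{q1},{q4},{q1,q4},{q2,q4},{q4,q5},{q2,q4,q5}}
  W13={{q4},{q5},{q1,q4},{q2,q4},{q2,q5},{q4,q5},{q2,q4,q5}} W15={{q2,q4},{q2,q5},{q2,q4,q5}} W16={{q4},{q1,q4},{q2,q4},{q4,q5},{q2,q4,q5}} W25={{q3},{q2,q3}} W35={{q2,q4},{q2,q5},{q2,q4,q5}} W36={{q1},{q4},{q1,q4},{q2,q4},{q4,q5},{q2,q4,q5}} W56={{q2,q4},{q2,q4,q5}}
  W135={{q2,q4},{q2,q5},{q2,q4,q5}} W136={{q4},{q1,q4},{q2,q4},{q4,q5},{q2,q4,q5}} W156={{q2,q4},{q2,q4,q5}} W356={{q2,q4},{q2,q4,q5}}
  W1356={{q2,q4},{q2,q4,q5}}
C dims 6,7,4,1; δ0: rk_F2 4; δ1: rk_F2 3; δ2: rk_F2 1
degree 0: 6−4−0 = 2 → Ȟ^0 ≅ Z/2 ⊕ Z/2
degree 1: 7−3−4 = 0 → Ȟ^1 ≅ 0
degree 2: 4−1−3 = 0 → Ȟ^2 ≅ 0


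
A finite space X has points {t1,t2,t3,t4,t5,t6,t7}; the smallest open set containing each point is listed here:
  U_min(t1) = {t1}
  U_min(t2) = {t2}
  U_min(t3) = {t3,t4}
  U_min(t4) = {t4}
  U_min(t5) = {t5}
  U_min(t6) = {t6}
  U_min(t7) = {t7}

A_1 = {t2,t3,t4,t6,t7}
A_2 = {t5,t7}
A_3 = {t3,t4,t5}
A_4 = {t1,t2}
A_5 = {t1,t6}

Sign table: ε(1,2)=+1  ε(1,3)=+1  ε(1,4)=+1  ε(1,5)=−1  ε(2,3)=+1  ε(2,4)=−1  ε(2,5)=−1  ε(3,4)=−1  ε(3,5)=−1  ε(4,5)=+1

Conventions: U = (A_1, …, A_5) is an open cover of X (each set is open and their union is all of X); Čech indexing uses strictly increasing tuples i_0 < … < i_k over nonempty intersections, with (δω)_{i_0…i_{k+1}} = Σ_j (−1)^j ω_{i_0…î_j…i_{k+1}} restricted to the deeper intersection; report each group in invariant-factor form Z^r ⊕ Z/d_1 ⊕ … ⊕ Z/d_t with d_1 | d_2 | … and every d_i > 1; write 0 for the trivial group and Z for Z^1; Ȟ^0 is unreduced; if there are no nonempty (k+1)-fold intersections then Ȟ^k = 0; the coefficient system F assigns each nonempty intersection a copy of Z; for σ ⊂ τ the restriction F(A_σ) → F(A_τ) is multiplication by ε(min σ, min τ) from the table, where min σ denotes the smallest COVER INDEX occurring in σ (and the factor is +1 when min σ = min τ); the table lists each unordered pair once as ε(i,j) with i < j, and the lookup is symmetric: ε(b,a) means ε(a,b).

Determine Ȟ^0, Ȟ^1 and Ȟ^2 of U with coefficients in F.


Ȟ^0(U;F) ≅ 0, Ȟ^1(U;F) ≅ Z ⊕ Z/2, Ȟ^2(U;F) ≅ 0

cover nerve:
  A12={t7} A13={t3,t4} A14={t2} A15={t6} A23={t5} A45={t1}
C dims 5,6; δ0: rk 5, SNF 1^4·2
Ȟ^0: (5−5)−0=0 ⇒ 0
Ȟ^1: (6−0)−5=1 plus torsion [2] ⇒ Z ⊕ Z/2
Ȟ^2: (0−0)−0=0 ⇒ 0


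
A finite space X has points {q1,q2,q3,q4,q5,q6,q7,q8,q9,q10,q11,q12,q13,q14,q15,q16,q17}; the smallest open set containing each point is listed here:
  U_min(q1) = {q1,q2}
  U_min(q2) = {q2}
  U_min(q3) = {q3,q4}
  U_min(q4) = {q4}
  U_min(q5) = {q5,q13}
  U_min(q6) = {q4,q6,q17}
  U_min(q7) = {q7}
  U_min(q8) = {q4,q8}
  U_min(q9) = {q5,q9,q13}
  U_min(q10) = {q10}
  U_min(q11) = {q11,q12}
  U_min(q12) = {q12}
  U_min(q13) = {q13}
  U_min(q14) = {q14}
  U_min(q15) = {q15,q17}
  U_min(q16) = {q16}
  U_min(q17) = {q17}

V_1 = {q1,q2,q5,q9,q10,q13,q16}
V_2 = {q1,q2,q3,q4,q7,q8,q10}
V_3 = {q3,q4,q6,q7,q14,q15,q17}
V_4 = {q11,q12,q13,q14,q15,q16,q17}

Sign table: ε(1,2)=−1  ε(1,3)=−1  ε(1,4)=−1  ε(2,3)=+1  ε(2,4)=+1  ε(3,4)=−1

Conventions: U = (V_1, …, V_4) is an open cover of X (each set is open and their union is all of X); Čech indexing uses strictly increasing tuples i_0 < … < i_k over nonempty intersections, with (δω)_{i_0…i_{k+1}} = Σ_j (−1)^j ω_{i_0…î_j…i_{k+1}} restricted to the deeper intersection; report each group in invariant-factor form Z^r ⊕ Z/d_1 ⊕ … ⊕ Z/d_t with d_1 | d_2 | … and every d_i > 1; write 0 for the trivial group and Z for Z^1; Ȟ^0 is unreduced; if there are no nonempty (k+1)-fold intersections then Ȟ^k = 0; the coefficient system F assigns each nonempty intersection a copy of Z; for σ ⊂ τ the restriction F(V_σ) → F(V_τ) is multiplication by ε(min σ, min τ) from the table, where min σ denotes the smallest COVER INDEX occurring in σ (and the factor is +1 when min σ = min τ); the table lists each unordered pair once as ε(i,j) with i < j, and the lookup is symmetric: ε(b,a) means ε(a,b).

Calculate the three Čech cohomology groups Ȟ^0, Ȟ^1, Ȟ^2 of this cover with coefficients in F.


nerve of the cover:
  V12={q1,q2,q10} V14={q13,q16} V23={q3,q4,q7} V34={q14,q15,q17}
C dims 4,4; δ0: rk 4, SNF 1^3·2
Ȟ^0 = (4 − 4) − 0 = 0, so Ȟ^0 ≅ 0
Ȟ^1 = (4 − 0) − 4 = 0 plus torsion [2], so Ȟ^1 ≅ Z/2
Ȟ^2 = (0 − 0) − 0 = 0, so Ȟ^2 ≅ 0

Ȟ^0 = 0, Ȟ^1 = Z/2, Ȟ^2 = 0


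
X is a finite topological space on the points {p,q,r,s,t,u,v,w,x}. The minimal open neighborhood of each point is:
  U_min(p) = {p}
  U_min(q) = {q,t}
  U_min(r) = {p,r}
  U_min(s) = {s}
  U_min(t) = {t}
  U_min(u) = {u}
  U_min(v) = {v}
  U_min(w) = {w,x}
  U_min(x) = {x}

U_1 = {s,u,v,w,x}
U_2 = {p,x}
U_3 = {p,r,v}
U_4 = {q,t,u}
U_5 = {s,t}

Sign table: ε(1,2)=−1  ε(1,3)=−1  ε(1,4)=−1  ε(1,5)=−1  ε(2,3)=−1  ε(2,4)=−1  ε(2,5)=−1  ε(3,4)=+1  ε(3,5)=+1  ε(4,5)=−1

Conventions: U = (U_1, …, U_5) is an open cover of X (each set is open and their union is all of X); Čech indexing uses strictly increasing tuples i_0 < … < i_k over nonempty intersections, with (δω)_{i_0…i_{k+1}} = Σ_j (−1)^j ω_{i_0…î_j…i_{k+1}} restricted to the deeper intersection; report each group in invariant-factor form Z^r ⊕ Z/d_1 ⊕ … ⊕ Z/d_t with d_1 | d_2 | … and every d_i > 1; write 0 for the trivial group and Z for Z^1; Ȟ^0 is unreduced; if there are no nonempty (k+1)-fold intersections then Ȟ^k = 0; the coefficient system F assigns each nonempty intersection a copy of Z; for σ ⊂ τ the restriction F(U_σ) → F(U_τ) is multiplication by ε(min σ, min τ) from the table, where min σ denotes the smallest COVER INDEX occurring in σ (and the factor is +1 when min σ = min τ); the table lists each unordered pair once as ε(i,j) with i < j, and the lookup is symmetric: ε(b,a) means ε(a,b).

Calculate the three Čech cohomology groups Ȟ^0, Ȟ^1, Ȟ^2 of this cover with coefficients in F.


Ȟ^0(U;F) ≅ 0, Ȟ^1(U;F) ≅ Z ⊕ Z/2 and Ȟ^2(U;F) ≅ 0

nonempty overlaps:
  U12={x} U13={v} U14={u} U15={s} U23={p} U45={t}
C dims 5,6; δ0: rk 5, SNF 1^4·2
degree 0: 5−5−0 = 0 → Ȟ^0 ≅ 0
degree 1: 6−0−5 = 1 plus torsion [2] → Ȟ^1 ≅ Z ⊕ Z/2
degree 2: 0−0−0 = 0 → Ȟ^2 ≅ 0


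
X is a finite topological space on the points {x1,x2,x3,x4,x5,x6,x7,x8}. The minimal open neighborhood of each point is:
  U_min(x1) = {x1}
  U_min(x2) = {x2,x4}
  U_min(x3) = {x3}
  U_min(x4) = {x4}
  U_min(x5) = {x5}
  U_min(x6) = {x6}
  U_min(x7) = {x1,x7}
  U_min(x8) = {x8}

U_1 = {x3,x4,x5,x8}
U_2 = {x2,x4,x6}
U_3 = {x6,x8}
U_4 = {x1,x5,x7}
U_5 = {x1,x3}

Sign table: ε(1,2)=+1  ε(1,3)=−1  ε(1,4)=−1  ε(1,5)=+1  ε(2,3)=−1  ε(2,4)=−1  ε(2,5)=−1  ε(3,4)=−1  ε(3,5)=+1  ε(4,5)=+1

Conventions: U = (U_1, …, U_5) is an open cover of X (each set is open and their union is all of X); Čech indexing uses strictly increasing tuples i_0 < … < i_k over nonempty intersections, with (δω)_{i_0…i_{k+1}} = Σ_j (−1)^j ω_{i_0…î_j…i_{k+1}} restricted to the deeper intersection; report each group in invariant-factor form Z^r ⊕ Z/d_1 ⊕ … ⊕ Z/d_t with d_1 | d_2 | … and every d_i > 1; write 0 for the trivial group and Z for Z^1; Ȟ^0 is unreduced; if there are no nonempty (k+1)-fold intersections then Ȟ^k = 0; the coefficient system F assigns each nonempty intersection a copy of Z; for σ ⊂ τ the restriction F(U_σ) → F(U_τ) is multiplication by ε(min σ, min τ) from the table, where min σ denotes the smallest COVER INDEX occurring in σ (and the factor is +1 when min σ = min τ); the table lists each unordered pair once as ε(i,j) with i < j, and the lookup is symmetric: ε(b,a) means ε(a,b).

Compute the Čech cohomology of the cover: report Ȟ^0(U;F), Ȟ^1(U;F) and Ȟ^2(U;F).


nerve of the cover:
  U12={x4} U13={x8} U14={x5} U15={x3} U23={x6} U45={x1}
C dims 5,6; δ0: rk 5, SNF 1^4·2
Ȟ^0 = (5 − 5) − 0 = 0, so Ȟ^0 ≅ 0
Ȟ^1 = (6 − 0) − 5 = 1 plus torsion [2], so Ȟ^1 ≅ Z ⊕ Z/2
Ȟ^2 = (0 − 0) − 0 = 0, so Ȟ^2 ≅ 0

Ȟ^0(U;F) ≅ 0; Ȟ^1(U;F) ≅ Z ⊕ Z/2; Ȟ^2(U;F) ≅ 0


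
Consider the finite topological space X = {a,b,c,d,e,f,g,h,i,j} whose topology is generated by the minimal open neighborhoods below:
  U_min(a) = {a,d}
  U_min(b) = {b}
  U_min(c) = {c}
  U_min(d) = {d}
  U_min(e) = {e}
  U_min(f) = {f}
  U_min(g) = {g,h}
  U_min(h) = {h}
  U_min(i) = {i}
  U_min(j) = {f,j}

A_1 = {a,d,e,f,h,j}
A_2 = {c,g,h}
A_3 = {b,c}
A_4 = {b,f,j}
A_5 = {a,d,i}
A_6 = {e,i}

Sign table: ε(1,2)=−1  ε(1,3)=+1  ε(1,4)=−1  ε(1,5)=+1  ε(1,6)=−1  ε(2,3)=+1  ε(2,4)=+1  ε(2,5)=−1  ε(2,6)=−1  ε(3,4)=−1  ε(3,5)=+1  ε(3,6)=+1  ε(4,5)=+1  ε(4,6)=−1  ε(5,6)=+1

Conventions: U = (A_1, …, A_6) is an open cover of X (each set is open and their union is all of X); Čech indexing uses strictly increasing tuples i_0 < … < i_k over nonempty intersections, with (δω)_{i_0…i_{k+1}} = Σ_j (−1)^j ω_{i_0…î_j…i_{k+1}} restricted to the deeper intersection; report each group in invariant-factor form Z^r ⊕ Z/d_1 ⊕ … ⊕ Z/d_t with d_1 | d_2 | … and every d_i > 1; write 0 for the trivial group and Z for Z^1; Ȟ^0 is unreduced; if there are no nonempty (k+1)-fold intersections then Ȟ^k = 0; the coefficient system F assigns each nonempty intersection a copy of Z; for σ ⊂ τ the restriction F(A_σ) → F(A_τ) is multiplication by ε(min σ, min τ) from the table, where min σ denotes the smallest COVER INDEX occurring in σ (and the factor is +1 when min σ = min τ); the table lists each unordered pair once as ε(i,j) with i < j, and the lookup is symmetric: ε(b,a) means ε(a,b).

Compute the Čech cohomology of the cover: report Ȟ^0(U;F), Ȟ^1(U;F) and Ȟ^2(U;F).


Ȟ^0 ≅ 0, Ȟ^1 ≅ Z ⊕ Z/2 and Ȟ^2 ≅ 0

intersection data:
  A12={h} A14={f,j} A15={a,d} A16={e} A23={c} A34={b} A56={i}
C dims 6,7; δ0: rk 6, SNF 1^5·2
Ȟ^0 = (6 − 6) − 0 = 0, so Ȟ^0 ≅ 0
Ȟ^1 = (7 − 0) − 6 = 1 plus torsion [2], so Ȟ^1 ≅ Z ⊕ Z/2
Ȟ^2 = (0 − 0) − 0 = 0, so Ȟ^2 ≅ 0


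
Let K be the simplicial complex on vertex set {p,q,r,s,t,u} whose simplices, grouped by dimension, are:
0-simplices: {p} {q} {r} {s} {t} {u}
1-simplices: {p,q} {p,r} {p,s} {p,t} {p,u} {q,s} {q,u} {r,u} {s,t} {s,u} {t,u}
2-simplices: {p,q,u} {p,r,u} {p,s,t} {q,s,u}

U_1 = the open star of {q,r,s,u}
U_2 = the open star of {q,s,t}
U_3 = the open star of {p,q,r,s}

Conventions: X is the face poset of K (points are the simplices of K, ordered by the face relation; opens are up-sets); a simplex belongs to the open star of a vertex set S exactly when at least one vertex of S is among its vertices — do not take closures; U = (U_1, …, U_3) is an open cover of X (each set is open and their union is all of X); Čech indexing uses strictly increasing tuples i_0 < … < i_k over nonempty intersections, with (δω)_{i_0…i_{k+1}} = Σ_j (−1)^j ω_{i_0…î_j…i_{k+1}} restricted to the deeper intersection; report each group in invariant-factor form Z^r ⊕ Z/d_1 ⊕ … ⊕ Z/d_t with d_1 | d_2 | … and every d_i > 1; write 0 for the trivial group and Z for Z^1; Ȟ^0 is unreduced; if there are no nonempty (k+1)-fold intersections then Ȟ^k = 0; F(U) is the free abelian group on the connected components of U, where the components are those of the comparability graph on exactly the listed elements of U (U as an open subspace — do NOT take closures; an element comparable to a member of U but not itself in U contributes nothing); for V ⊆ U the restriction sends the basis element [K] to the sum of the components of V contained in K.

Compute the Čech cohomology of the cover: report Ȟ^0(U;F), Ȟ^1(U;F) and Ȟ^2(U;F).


Ȟ^0 = Z,  Ȟ^1 = Z,  Ȟ^2 = 0

nonempty intersections:
  U1={{q},{r},{s},{u},{p,q},{p,r},{p,s},{p,u},{q,s},{q,u},{r,u},{s,t},{s,u},{t,u},{p,q,u},{p,r,u},{p,s,t},{q,s,u}} U2={{q},{s},{t},{p,q},{p,s},{p,t},{q,s},{q,u},{s,t},{s,u},{t,u},{p,q,u},{p,s,t},{q,s,u}} U3={{p},{q},{r},{s},{p,q},{p,r},{p,s},{p,t},{p,u},{q,s},{q,u},{r,u},{s,t},{s,u},{p,q,u},{p,r,u},{p,s,t},{q,s,u}}
  U12={{q},{s},{p,q},{p,s},{q,s},{q,u},{s,t},{s,u},{t,u},{p,q,u},{p,s,t},{q,s,u}} U13={{q},{r},{s},{p,q},{p,r},{p,s},{p,u},{q,s},{q,u},{r,u},{s,t},{s,u},{p,q,u},{p,r,u},{p,s,t},{q,s,u}} U23={{q},{s},{p,q},{p,s},{p,t},{q,s},{q,u},{s,t},{s,u},{p,q,u},{p,s,t},{q,s,u}}
  U123={{q},{s},{p,q},{p,s},{q,s},{q,u},{s,t},{s,u},{p,q,u},{p,s,t},{q,s,u}}
components per intersection:
  U1: {{q},{r},{s},{u},{p,q},{p,r},{p,s},{p,u},{q,s},{q,u},{r,u},{s,t},{s,u},{t,u},{p,q,u},{p,r,u},{p,s,t},{q,s,u}}
  U2: {{q},{s},{t},{p,q},{p,s},{p,t},{q,s},{q,u},{s,t},{s,u},{t,u},{p,q,u},{p,s,t},{q,s,u}}
  U3: {{p},{q},{r},{s},{p,q},{p,r},{p,s},{p,t},{p,u},{q,s},{q,u},{r,u},{s,t},{s,u},{p,q,u},{p,r,u},{p,s,t},{q,s,u}}
  U12: {{q},{s},{p,q},{p,s},{q,s},{q,u},{s,t},{s,u},{p,q,u},{p,s,t},{q,s,u}} {{t,u}}
  U13: {{q},{r},{s},{p,q},{p,r},{p,s},{p,u},{q,s},{q,u},{r,u},{s,t},{s,u},{p,q,u},{p,r,u},{p,s,t},{q,s,u}}
  U23: {{q},{s},{p,q},{p,s},{p,t},{q,s},{q,u},{s,t},{s,u},{p,q,u},{p,s,t},{q,s,u}}
  U123: {{q},{s},{p,q},{p,s},{q,s},{q,u},{s,t},{s,u},{p,q,u},{p,s,t},{q,s,u}}
C dims 3,4,1; δ0: rk 2, SNF 1^2; δ1: rk 1, SNF 1^1
Ȟ^0: (3−2)−0=1 ⇒ Z
Ȟ^1: (4−1)−2=1 ⇒ Z
Ȟ^2: (1−0)−1=0 ⇒ 0


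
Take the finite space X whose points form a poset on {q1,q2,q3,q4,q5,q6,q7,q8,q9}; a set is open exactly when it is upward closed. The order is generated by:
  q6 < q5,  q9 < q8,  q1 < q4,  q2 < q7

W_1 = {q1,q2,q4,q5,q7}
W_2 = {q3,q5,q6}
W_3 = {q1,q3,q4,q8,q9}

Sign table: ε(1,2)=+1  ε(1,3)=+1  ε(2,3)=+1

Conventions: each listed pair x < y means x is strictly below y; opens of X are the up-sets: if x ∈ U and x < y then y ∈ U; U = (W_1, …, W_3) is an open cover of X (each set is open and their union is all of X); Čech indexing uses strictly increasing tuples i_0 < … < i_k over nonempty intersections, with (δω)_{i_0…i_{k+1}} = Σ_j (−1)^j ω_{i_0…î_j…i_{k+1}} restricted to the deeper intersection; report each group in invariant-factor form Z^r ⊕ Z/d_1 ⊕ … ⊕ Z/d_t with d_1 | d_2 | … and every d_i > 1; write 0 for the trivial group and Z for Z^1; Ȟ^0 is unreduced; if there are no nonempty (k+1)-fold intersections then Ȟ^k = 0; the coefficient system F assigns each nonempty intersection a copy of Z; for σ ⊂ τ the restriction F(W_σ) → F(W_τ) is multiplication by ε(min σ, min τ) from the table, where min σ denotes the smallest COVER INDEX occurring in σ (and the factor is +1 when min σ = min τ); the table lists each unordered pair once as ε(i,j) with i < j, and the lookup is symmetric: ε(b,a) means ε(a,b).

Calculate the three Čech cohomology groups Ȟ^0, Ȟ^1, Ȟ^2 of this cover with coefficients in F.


Ȟ^0 ≅ Z; Ȟ^1 ≅ Z; Ȟ^2 ≅ 0

cover nerve:
  W12={q5} W13={q1,q4} W23={q3}
C dims 3,3; δ0: rk 2, SNF 1^2
Ȟ^0: (3−2)−0=1 ⇒ Z
Ȟ^1: (3−0)−2=1 ⇒ Z
Ȟ^2: (0−0)−0=0 ⇒ 0


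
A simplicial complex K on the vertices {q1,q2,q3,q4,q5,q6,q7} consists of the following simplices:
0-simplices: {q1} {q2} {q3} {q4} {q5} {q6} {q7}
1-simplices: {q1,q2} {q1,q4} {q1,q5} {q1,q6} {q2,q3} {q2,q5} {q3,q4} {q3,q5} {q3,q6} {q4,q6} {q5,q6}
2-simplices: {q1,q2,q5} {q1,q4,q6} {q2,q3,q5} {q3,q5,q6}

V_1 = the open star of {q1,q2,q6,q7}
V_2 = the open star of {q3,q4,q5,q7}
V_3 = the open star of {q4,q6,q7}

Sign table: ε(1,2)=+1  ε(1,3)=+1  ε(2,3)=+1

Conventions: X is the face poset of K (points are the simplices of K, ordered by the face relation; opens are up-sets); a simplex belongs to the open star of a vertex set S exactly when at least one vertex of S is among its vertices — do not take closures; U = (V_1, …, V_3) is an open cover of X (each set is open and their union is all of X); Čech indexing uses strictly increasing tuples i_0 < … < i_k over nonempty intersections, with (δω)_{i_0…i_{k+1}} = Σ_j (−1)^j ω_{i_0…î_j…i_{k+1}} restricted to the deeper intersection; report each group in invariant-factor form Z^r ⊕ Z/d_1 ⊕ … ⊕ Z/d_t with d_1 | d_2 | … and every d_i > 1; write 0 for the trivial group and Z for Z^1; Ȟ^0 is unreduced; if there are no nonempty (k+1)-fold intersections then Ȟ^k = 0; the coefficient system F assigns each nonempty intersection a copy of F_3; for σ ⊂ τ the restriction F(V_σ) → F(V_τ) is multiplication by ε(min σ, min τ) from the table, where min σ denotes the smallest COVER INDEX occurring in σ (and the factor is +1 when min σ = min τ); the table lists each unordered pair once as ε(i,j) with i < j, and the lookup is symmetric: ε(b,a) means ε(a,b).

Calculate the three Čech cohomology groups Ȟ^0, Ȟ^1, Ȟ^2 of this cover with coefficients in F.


nonempty intersections:
  V1={{q1},{q2},{q6},{q7},{q1,q2},{q1,q4},{q1,q5},{q1,q6},{q2,q3},{q2,q5},{q3,q6},{q4,q6},{q5,q6},{q1,q2,q5},{q1,q4,q6},{q2,q3,q5},{q3,q5,q6}} V2={{q3},{q4},{q5},{q7},{q1,q4},{q1,q5},{q2,q3},{q2,q5},{q3,q4},{q3,q5},{q3,q6},{q4,q6},{q5,q6},{q1,q2,q5},{q1,q4,q6},{q2,q3,q5},{q3,q5,q6}} V3={{q4},{q6},{q7},{q1,q4},{q1,q6},{q3,q4},{q3,q6},{q4,q6},{q5,q6},{q1,q4,q6},{q3,q5,q6}}
  V12={{q7},{q1,q4},{q1,q5},{q2,q3},{q2,q5},{q3,q6},{q4,q6},{q5,q6},{q1,q2,q5},{q1,q4,q6},{q2,q3,q5},{q3,q5,q6}} V13={{q6},{q7},{q1,q4},{q1,q6},{q3,q6},{q4,q6},{q5,q6},{q1,q4,q6},{q3,q5,q6}} V23={{q4},{q7},{q1,q4},{q3,q4},{q3,q6},{q4,q6},{q5,q6},{q1,q4,q6},{q3,q5,q6}}
  V123={{q7},{q1,q4},{q3,q6},{q4,q6},{q5,q6},{q1,q4,q6},{q3,q5,q6}}
C dims 3,3,1; δ0: rk_F3 2; δ1: rk_F3 1
Ȟ^0: (3−2)−0=1 ⇒ Z/3
Ȟ^1: (3−1)−2=0 ⇒ 0
Ȟ^2: (1−0)−1=0 ⇒ 0

Ȟ^0 = Z/3, Ȟ^1 = 0, Ȟ^2 = 0


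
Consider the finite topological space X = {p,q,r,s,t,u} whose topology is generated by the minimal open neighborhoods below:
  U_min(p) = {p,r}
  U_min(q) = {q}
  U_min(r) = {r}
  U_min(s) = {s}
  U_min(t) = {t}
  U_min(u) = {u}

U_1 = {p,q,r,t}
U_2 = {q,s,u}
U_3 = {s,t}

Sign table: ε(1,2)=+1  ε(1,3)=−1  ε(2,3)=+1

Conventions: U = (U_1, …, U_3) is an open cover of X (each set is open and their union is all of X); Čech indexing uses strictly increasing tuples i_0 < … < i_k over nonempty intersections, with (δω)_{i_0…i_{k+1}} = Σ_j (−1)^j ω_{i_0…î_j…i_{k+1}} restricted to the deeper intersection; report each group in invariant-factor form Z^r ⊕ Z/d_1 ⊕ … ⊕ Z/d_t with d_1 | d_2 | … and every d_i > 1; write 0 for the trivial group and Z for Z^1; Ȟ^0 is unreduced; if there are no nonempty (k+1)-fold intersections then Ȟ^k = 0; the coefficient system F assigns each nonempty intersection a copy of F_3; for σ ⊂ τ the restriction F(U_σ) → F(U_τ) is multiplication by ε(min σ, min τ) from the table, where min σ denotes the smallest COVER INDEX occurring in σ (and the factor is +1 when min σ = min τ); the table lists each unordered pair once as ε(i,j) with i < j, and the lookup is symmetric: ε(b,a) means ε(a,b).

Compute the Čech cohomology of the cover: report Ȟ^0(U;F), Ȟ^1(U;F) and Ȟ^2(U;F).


nerve of the cover:
  U12={q} U13={t} U23={s}
C dims 3,3; δ0: rk_F3 3
Ȟ^0 = (3 − 3) − 0 = 0, so Ȟ^0 ≅ 0
Ȟ^1 = (3 − 0) − 3 = 0, so Ȟ^1 ≅ 0
Ȟ^2 = (0 − 0) − 0 = 0, so Ȟ^2 ≅ 0

Ȟ^0(U;F) ≅ 0, Ȟ^1(U;F) ≅ 0, Ȟ^2(U;F) ≅ 0


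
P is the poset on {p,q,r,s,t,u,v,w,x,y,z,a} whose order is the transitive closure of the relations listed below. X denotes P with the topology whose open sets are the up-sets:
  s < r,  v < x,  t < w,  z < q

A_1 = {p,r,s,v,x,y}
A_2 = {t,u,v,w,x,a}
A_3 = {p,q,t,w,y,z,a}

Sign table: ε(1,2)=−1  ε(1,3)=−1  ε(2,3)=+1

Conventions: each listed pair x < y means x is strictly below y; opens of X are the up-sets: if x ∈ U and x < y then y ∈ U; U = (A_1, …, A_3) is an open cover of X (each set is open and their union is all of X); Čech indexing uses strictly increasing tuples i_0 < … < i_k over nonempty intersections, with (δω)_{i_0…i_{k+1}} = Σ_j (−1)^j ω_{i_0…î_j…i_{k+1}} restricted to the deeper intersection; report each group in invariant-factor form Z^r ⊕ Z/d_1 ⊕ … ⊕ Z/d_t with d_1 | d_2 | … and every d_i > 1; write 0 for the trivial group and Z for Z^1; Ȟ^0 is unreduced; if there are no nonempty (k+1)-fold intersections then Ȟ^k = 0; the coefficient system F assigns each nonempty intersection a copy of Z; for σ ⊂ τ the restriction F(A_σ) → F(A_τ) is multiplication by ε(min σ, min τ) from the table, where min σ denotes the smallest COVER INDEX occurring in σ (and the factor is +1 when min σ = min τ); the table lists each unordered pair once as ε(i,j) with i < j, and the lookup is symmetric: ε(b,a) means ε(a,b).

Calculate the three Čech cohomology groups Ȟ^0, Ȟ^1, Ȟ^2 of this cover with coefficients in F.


nerve simplices:
  A12={v,x} A13={p,y} A23={t,w,a}
C dims 3,3; δ0: rk 2, SNF 1^2
degree 0: 3−2−0 = 1 → Ȟ^0 ≅ Z
degree 1: 3−0−2 = 1 → Ȟ^1 ≅ Z
degree 2: 0−0−0 = 0 → Ȟ^2 ≅ 0

Ȟ^0 ≅ Z,  Ȟ^1 ≅ Z,  Ȟ^2 ≅ 0


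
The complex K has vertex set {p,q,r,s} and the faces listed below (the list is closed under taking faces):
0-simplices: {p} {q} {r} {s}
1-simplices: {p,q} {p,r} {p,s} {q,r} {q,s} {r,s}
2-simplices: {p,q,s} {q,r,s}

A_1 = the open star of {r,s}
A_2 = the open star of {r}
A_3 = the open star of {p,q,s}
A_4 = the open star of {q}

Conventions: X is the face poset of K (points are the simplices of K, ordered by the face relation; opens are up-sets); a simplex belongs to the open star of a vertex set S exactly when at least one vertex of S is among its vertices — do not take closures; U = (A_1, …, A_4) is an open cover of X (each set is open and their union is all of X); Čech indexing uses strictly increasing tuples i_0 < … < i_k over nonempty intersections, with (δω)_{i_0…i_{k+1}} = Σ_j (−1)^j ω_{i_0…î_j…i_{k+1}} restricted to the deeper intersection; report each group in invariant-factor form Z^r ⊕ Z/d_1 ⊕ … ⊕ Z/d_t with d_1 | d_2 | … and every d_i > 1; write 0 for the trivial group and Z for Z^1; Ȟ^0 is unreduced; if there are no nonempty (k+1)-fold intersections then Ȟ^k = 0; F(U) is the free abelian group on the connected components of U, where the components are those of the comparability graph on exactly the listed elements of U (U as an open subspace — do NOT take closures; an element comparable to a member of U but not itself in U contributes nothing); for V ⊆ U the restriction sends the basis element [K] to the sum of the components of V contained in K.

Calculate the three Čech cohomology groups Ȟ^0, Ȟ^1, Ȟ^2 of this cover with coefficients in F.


Ȟ^0 = Z, Ȟ^1 = Z, Ȟ^2 = 0

nerve simplices:
  A1={{r},{s},{p,r},{p,s},{q,r},{q,s},{r,s},{p,q,s},{q,r,s}} A2={{r},{p,r},{q,r},{r,s},{q,r,s}} A3={{p},{q},{s},{p,q},{p,r},{p,s},{q,r},{q,s},{r,s},{p,q,s},{q,r,s}} A4={{q},{p,q},{q,r},{q,s},{p,q,s},{q,r,s}}
  A12={{r},{p,r},{q,r},{r,s},{q,r,s}} A13={{s},{p,r},{p,s},{q,r},{q,s},{r,s},{p,q,s},{q,r,s}} A14={{q,r},{q,s},{p,q,s},{q,r,s}} A23={{p,r},{q,r},{r,s},{q,r,s}} A24={{q,r},{q,r,s}} A34={{q},{p,q},{q,r},{q,s},{p,q,s},{q,r,s}}
  A123={{p,r},{q,r},{r,s},{q,r,s}} A124={{q,r},{q,r,s}} A134={{q,r},{q,s},{p,q,s},{q,r,s}} A234={{q,r},{q,r,s}}
  A1234={{q,r},{q,r,s}}
components per intersection:
  A1: {{r},{s},{p,r},{p,s},{q,r},{q,s},{r,s},{p,q,s},{q,r,s}}
  A2: {{r},{p,r},{q,r},{r,s},{q,r,s}}
  A3: {{p},{q},{s},{p,q},{p,r},{p,s},{q,r},{q,s},{r,s},{p,q,s},{q,r,s}}
  A4: {{q},{p,q},{q,r},{q,s},{p,q,s},{q,r,s}}
  A12: {{r},{p,r},{q,r},{r,s},{q,r,s}}
  A13: {{s},{p,s},{q,r},{q,s},{r,s},{p,q,s},{q,r,s}} {{p,r}}
  A14: {{q,r},{q,s},{p,q,s},{q,r,s}}
  A23: {{p,r}} {{q,r},{r,s},{q,r,s}}
  A24: {{q,r},{q,r,s}}
  A34: {{q},{p,q},{q,r},{q,s},{p,q,s},{q,r,s}}
  A123: {{p,r}} {{q,r},{r,s},{q,r,s}}
  A124: {{q,r},{q,r,s}}
  A134: {{q,r},{q,s},{p,q,s},{q,r,s}}
  A234: {{q,r},{q,r,s}}
  A1234: {{q,r},{q,r,s}}
C dims 4,8,5,1; δ0: rk 3, SNF 1^3; δ1: rk 4, SNF 1^4; δ2: rk 1, SNF 1^1
degree 0: 4−3−0 = 1 → Ȟ^0 ≅ Z
degree 1: 8−4−3 = 1 → Ȟ^1 ≅ Z
degree 2: 5−1−4 = 0 → Ȟ^2 ≅ 0
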